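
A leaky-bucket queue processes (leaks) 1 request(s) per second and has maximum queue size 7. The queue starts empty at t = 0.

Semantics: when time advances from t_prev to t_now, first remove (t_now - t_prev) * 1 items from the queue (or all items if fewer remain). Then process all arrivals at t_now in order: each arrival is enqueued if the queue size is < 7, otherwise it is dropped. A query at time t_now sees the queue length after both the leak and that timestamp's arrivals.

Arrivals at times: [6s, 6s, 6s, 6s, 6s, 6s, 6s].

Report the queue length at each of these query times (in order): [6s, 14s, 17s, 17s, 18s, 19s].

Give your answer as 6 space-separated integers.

Queue lengths at query times:
  query t=6s: backlog = 7
  query t=14s: backlog = 0
  query t=17s: backlog = 0
  query t=17s: backlog = 0
  query t=18s: backlog = 0
  query t=19s: backlog = 0

Answer: 7 0 0 0 0 0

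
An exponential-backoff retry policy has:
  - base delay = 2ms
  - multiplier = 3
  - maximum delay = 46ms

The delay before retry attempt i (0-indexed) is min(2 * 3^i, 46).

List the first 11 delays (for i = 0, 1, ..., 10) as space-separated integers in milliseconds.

Answer: 2 6 18 46 46 46 46 46 46 46 46

Derivation:
Computing each delay:
  i=0: min(2*3^0, 46) = 2
  i=1: min(2*3^1, 46) = 6
  i=2: min(2*3^2, 46) = 18
  i=3: min(2*3^3, 46) = 46
  i=4: min(2*3^4, 46) = 46
  i=5: min(2*3^5, 46) = 46
  i=6: min(2*3^6, 46) = 46
  i=7: min(2*3^7, 46) = 46
  i=8: min(2*3^8, 46) = 46
  i=9: min(2*3^9, 46) = 46
  i=10: min(2*3^10, 46) = 46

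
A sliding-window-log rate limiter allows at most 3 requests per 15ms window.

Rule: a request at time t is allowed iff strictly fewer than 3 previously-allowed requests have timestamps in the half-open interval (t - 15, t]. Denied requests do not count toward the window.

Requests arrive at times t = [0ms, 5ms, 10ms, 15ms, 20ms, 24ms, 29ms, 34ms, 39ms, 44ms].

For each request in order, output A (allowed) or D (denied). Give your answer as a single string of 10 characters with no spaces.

Tracking allowed requests in the window:
  req#1 t=0ms: ALLOW
  req#2 t=5ms: ALLOW
  req#3 t=10ms: ALLOW
  req#4 t=15ms: ALLOW
  req#5 t=20ms: ALLOW
  req#6 t=24ms: DENY
  req#7 t=29ms: ALLOW
  req#8 t=34ms: ALLOW
  req#9 t=39ms: ALLOW
  req#10 t=44ms: ALLOW

Answer: AAAAADAAAA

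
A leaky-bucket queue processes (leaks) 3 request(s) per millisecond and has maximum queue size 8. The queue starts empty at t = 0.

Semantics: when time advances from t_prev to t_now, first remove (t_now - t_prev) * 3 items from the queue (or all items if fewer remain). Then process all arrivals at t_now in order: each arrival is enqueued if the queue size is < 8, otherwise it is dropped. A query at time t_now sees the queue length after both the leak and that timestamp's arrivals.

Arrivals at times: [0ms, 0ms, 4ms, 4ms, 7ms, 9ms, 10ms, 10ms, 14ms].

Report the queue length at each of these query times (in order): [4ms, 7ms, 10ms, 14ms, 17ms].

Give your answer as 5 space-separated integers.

Queue lengths at query times:
  query t=4ms: backlog = 2
  query t=7ms: backlog = 1
  query t=10ms: backlog = 2
  query t=14ms: backlog = 1
  query t=17ms: backlog = 0

Answer: 2 1 2 1 0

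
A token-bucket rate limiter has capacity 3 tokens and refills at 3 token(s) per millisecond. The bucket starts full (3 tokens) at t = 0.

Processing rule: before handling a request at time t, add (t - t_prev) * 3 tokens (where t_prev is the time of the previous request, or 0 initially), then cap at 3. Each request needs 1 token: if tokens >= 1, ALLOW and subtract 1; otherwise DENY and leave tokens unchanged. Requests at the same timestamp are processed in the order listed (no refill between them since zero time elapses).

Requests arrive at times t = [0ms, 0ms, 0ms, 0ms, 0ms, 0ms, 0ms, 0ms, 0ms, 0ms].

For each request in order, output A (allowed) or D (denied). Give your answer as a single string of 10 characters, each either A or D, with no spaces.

Answer: AAADDDDDDD

Derivation:
Simulating step by step:
  req#1 t=0ms: ALLOW
  req#2 t=0ms: ALLOW
  req#3 t=0ms: ALLOW
  req#4 t=0ms: DENY
  req#5 t=0ms: DENY
  req#6 t=0ms: DENY
  req#7 t=0ms: DENY
  req#8 t=0ms: DENY
  req#9 t=0ms: DENY
  req#10 t=0ms: DENY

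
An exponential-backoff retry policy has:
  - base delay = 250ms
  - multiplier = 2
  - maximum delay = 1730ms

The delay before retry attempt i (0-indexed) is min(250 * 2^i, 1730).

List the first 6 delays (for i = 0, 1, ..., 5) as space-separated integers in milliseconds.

Answer: 250 500 1000 1730 1730 1730

Derivation:
Computing each delay:
  i=0: min(250*2^0, 1730) = 250
  i=1: min(250*2^1, 1730) = 500
  i=2: min(250*2^2, 1730) = 1000
  i=3: min(250*2^3, 1730) = 1730
  i=4: min(250*2^4, 1730) = 1730
  i=5: min(250*2^5, 1730) = 1730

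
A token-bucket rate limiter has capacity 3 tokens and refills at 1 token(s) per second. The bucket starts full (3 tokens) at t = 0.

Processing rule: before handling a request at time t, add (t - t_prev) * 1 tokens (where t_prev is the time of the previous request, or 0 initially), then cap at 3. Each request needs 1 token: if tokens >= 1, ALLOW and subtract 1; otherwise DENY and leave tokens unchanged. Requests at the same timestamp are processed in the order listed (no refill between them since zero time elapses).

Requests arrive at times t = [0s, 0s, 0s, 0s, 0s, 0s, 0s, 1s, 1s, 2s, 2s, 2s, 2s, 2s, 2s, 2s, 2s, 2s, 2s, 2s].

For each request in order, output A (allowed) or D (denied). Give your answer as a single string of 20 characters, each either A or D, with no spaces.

Simulating step by step:
  req#1 t=0s: ALLOW
  req#2 t=0s: ALLOW
  req#3 t=0s: ALLOW
  req#4 t=0s: DENY
  req#5 t=0s: DENY
  req#6 t=0s: DENY
  req#7 t=0s: DENY
  req#8 t=1s: ALLOW
  req#9 t=1s: DENY
  req#10 t=2s: ALLOW
  req#11 t=2s: DENY
  req#12 t=2s: DENY
  req#13 t=2s: DENY
  req#14 t=2s: DENY
  req#15 t=2s: DENY
  req#16 t=2s: DENY
  req#17 t=2s: DENY
  req#18 t=2s: DENY
  req#19 t=2s: DENY
  req#20 t=2s: DENY

Answer: AAADDDDADADDDDDDDDDD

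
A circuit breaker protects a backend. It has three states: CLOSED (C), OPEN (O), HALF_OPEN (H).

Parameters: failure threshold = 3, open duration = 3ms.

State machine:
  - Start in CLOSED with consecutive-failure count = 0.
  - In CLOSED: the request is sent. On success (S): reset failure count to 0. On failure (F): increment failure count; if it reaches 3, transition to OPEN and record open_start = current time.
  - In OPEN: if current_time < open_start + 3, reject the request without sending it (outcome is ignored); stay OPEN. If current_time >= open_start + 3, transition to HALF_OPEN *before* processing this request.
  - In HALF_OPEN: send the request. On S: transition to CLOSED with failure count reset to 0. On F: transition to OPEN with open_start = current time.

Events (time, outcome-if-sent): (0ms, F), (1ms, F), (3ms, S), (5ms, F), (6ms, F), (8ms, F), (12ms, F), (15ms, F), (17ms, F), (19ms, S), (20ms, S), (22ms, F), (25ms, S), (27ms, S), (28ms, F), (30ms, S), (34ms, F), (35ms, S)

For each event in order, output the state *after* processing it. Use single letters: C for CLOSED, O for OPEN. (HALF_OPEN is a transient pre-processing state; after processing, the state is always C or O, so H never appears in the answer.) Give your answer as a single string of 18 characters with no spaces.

Answer: CCCCCOOOOCCCCCCCCC

Derivation:
State after each event:
  event#1 t=0ms outcome=F: state=CLOSED
  event#2 t=1ms outcome=F: state=CLOSED
  event#3 t=3ms outcome=S: state=CLOSED
  event#4 t=5ms outcome=F: state=CLOSED
  event#5 t=6ms outcome=F: state=CLOSED
  event#6 t=8ms outcome=F: state=OPEN
  event#7 t=12ms outcome=F: state=OPEN
  event#8 t=15ms outcome=F: state=OPEN
  event#9 t=17ms outcome=F: state=OPEN
  event#10 t=19ms outcome=S: state=CLOSED
  event#11 t=20ms outcome=S: state=CLOSED
  event#12 t=22ms outcome=F: state=CLOSED
  event#13 t=25ms outcome=S: state=CLOSED
  event#14 t=27ms outcome=S: state=CLOSED
  event#15 t=28ms outcome=F: state=CLOSED
  event#16 t=30ms outcome=S: state=CLOSED
  event#17 t=34ms outcome=F: state=CLOSED
  event#18 t=35ms outcome=S: state=CLOSED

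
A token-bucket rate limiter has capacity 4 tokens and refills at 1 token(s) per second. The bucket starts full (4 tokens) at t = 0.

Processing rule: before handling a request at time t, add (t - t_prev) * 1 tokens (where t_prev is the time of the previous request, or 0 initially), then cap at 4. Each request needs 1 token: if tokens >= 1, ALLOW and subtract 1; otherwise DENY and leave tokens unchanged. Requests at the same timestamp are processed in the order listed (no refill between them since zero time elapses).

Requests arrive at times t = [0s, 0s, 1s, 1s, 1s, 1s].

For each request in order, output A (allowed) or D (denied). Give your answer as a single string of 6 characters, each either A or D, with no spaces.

Answer: AAAAAD

Derivation:
Simulating step by step:
  req#1 t=0s: ALLOW
  req#2 t=0s: ALLOW
  req#3 t=1s: ALLOW
  req#4 t=1s: ALLOW
  req#5 t=1s: ALLOW
  req#6 t=1s: DENY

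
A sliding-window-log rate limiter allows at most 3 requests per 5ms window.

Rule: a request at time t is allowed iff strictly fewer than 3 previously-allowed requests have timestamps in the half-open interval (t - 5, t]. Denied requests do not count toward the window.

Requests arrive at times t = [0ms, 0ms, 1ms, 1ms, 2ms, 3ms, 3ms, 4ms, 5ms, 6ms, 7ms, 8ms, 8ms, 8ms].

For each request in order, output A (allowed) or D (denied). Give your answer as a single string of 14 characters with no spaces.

Answer: AAADDDDDAAADDD

Derivation:
Tracking allowed requests in the window:
  req#1 t=0ms: ALLOW
  req#2 t=0ms: ALLOW
  req#3 t=1ms: ALLOW
  req#4 t=1ms: DENY
  req#5 t=2ms: DENY
  req#6 t=3ms: DENY
  req#7 t=3ms: DENY
  req#8 t=4ms: DENY
  req#9 t=5ms: ALLOW
  req#10 t=6ms: ALLOW
  req#11 t=7ms: ALLOW
  req#12 t=8ms: DENY
  req#13 t=8ms: DENY
  req#14 t=8ms: DENY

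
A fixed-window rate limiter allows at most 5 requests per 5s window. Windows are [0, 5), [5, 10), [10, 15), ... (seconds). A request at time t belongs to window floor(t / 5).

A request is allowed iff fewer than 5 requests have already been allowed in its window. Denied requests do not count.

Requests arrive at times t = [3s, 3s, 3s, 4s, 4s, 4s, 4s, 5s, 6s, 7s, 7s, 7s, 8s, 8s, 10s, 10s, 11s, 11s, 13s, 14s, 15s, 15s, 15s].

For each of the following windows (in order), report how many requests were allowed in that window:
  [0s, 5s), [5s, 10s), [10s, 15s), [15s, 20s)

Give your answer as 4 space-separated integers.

Processing requests:
  req#1 t=3s (window 0): ALLOW
  req#2 t=3s (window 0): ALLOW
  req#3 t=3s (window 0): ALLOW
  req#4 t=4s (window 0): ALLOW
  req#5 t=4s (window 0): ALLOW
  req#6 t=4s (window 0): DENY
  req#7 t=4s (window 0): DENY
  req#8 t=5s (window 1): ALLOW
  req#9 t=6s (window 1): ALLOW
  req#10 t=7s (window 1): ALLOW
  req#11 t=7s (window 1): ALLOW
  req#12 t=7s (window 1): ALLOW
  req#13 t=8s (window 1): DENY
  req#14 t=8s (window 1): DENY
  req#15 t=10s (window 2): ALLOW
  req#16 t=10s (window 2): ALLOW
  req#17 t=11s (window 2): ALLOW
  req#18 t=11s (window 2): ALLOW
  req#19 t=13s (window 2): ALLOW
  req#20 t=14s (window 2): DENY
  req#21 t=15s (window 3): ALLOW
  req#22 t=15s (window 3): ALLOW
  req#23 t=15s (window 3): ALLOW

Allowed counts by window: 5 5 5 3

Answer: 5 5 5 3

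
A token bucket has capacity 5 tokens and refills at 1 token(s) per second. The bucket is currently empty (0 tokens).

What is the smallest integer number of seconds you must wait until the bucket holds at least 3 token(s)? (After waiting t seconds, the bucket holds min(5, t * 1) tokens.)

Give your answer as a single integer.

Answer: 3

Derivation:
Need t * 1 >= 3, so t >= 3/1.
Smallest integer t = ceil(3/1) = 3.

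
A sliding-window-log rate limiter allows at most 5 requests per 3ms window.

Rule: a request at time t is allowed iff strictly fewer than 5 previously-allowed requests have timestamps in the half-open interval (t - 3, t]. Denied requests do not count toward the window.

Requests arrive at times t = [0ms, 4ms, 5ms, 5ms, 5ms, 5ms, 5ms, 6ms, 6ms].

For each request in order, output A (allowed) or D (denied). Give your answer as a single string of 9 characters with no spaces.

Answer: AAAAAADDD

Derivation:
Tracking allowed requests in the window:
  req#1 t=0ms: ALLOW
  req#2 t=4ms: ALLOW
  req#3 t=5ms: ALLOW
  req#4 t=5ms: ALLOW
  req#5 t=5ms: ALLOW
  req#6 t=5ms: ALLOW
  req#7 t=5ms: DENY
  req#8 t=6ms: DENY
  req#9 t=6ms: DENY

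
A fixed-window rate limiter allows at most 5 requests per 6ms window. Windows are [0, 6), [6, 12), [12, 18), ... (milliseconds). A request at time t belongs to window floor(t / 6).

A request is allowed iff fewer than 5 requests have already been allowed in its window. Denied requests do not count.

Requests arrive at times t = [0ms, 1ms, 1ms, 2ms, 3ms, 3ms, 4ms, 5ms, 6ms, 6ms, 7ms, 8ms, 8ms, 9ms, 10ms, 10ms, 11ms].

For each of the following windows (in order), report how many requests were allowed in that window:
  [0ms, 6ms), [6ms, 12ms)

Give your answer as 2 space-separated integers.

Answer: 5 5

Derivation:
Processing requests:
  req#1 t=0ms (window 0): ALLOW
  req#2 t=1ms (window 0): ALLOW
  req#3 t=1ms (window 0): ALLOW
  req#4 t=2ms (window 0): ALLOW
  req#5 t=3ms (window 0): ALLOW
  req#6 t=3ms (window 0): DENY
  req#7 t=4ms (window 0): DENY
  req#8 t=5ms (window 0): DENY
  req#9 t=6ms (window 1): ALLOW
  req#10 t=6ms (window 1): ALLOW
  req#11 t=7ms (window 1): ALLOW
  req#12 t=8ms (window 1): ALLOW
  req#13 t=8ms (window 1): ALLOW
  req#14 t=9ms (window 1): DENY
  req#15 t=10ms (window 1): DENY
  req#16 t=10ms (window 1): DENY
  req#17 t=11ms (window 1): DENY

Allowed counts by window: 5 5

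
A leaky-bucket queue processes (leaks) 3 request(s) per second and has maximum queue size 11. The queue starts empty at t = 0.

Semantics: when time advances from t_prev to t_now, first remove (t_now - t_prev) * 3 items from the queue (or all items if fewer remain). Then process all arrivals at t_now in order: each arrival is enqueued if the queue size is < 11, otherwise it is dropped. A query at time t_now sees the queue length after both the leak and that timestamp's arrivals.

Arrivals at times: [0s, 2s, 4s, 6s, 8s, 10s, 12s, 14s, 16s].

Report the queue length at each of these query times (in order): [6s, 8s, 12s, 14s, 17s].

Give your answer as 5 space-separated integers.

Answer: 1 1 1 1 0

Derivation:
Queue lengths at query times:
  query t=6s: backlog = 1
  query t=8s: backlog = 1
  query t=12s: backlog = 1
  query t=14s: backlog = 1
  query t=17s: backlog = 0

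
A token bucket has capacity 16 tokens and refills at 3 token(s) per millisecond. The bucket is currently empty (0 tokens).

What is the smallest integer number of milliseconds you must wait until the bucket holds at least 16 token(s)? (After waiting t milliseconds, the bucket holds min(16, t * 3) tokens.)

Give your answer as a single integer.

Need t * 3 >= 16, so t >= 16/3.
Smallest integer t = ceil(16/3) = 6.

Answer: 6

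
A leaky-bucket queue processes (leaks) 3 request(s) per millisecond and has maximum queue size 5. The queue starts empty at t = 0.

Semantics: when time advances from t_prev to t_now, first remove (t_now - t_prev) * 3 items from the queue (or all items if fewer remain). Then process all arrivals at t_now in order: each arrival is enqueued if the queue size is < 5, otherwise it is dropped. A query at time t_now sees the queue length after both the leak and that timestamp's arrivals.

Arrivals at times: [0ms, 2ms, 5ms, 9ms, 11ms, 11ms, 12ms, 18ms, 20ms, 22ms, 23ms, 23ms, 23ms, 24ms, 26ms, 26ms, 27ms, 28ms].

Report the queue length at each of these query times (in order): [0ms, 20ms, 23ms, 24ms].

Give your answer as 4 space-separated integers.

Answer: 1 1 3 1

Derivation:
Queue lengths at query times:
  query t=0ms: backlog = 1
  query t=20ms: backlog = 1
  query t=23ms: backlog = 3
  query t=24ms: backlog = 1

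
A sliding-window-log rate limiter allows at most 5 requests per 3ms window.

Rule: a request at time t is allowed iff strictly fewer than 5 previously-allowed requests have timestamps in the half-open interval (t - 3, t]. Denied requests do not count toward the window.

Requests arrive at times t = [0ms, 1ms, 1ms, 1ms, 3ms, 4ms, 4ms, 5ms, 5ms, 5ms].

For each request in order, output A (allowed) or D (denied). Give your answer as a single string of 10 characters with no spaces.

Answer: AAAAAAAAAD

Derivation:
Tracking allowed requests in the window:
  req#1 t=0ms: ALLOW
  req#2 t=1ms: ALLOW
  req#3 t=1ms: ALLOW
  req#4 t=1ms: ALLOW
  req#5 t=3ms: ALLOW
  req#6 t=4ms: ALLOW
  req#7 t=4ms: ALLOW
  req#8 t=5ms: ALLOW
  req#9 t=5ms: ALLOW
  req#10 t=5ms: DENY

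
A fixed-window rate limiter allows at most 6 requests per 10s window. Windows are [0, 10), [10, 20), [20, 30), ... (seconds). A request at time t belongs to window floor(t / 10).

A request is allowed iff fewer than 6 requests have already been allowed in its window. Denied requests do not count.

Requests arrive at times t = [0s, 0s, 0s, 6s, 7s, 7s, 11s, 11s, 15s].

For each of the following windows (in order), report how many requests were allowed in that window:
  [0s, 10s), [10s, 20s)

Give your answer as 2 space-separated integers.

Processing requests:
  req#1 t=0s (window 0): ALLOW
  req#2 t=0s (window 0): ALLOW
  req#3 t=0s (window 0): ALLOW
  req#4 t=6s (window 0): ALLOW
  req#5 t=7s (window 0): ALLOW
  req#6 t=7s (window 0): ALLOW
  req#7 t=11s (window 1): ALLOW
  req#8 t=11s (window 1): ALLOW
  req#9 t=15s (window 1): ALLOW

Allowed counts by window: 6 3

Answer: 6 3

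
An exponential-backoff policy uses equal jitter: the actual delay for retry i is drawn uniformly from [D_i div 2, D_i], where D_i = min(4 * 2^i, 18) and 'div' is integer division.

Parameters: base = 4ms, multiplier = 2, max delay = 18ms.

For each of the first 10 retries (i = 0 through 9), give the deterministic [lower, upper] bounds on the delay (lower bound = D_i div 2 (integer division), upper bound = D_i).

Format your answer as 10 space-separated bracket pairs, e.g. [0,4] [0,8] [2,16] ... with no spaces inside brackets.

Computing bounds per retry:
  i=0: D_i=min(4*2^0,18)=4, bounds=[2,4]
  i=1: D_i=min(4*2^1,18)=8, bounds=[4,8]
  i=2: D_i=min(4*2^2,18)=16, bounds=[8,16]
  i=3: D_i=min(4*2^3,18)=18, bounds=[9,18]
  i=4: D_i=min(4*2^4,18)=18, bounds=[9,18]
  i=5: D_i=min(4*2^5,18)=18, bounds=[9,18]
  i=6: D_i=min(4*2^6,18)=18, bounds=[9,18]
  i=7: D_i=min(4*2^7,18)=18, bounds=[9,18]
  i=8: D_i=min(4*2^8,18)=18, bounds=[9,18]
  i=9: D_i=min(4*2^9,18)=18, bounds=[9,18]

Answer: [2,4] [4,8] [8,16] [9,18] [9,18] [9,18] [9,18] [9,18] [9,18] [9,18]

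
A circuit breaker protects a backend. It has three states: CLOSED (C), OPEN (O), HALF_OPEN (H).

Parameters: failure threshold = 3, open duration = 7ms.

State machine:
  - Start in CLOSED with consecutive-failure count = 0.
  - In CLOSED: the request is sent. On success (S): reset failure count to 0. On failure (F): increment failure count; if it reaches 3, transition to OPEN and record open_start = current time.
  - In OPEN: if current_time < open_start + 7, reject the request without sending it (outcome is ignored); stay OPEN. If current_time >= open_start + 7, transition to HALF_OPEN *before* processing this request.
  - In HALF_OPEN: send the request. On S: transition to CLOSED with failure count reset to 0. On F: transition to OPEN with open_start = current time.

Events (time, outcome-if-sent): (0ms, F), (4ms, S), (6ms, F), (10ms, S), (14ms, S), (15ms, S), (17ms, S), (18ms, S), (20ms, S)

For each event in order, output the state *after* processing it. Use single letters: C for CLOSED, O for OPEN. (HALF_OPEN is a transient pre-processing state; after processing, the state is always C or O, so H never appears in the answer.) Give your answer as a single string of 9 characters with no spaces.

Answer: CCCCCCCCC

Derivation:
State after each event:
  event#1 t=0ms outcome=F: state=CLOSED
  event#2 t=4ms outcome=S: state=CLOSED
  event#3 t=6ms outcome=F: state=CLOSED
  event#4 t=10ms outcome=S: state=CLOSED
  event#5 t=14ms outcome=S: state=CLOSED
  event#6 t=15ms outcome=S: state=CLOSED
  event#7 t=17ms outcome=S: state=CLOSED
  event#8 t=18ms outcome=S: state=CLOSED
  event#9 t=20ms outcome=S: state=CLOSED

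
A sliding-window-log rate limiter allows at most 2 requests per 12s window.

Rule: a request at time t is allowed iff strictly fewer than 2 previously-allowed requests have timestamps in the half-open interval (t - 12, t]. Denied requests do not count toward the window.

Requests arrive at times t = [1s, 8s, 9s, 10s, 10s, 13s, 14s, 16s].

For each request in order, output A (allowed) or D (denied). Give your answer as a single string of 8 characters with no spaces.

Tracking allowed requests in the window:
  req#1 t=1s: ALLOW
  req#2 t=8s: ALLOW
  req#3 t=9s: DENY
  req#4 t=10s: DENY
  req#5 t=10s: DENY
  req#6 t=13s: ALLOW
  req#7 t=14s: DENY
  req#8 t=16s: DENY

Answer: AADDDADD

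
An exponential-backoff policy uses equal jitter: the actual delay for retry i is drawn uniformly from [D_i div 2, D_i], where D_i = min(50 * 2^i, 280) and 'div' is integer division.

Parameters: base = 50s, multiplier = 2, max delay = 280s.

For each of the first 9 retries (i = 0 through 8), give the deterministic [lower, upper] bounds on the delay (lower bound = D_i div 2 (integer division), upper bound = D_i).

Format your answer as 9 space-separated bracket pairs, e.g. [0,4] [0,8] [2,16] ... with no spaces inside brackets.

Computing bounds per retry:
  i=0: D_i=min(50*2^0,280)=50, bounds=[25,50]
  i=1: D_i=min(50*2^1,280)=100, bounds=[50,100]
  i=2: D_i=min(50*2^2,280)=200, bounds=[100,200]
  i=3: D_i=min(50*2^3,280)=280, bounds=[140,280]
  i=4: D_i=min(50*2^4,280)=280, bounds=[140,280]
  i=5: D_i=min(50*2^5,280)=280, bounds=[140,280]
  i=6: D_i=min(50*2^6,280)=280, bounds=[140,280]
  i=7: D_i=min(50*2^7,280)=280, bounds=[140,280]
  i=8: D_i=min(50*2^8,280)=280, bounds=[140,280]

Answer: [25,50] [50,100] [100,200] [140,280] [140,280] [140,280] [140,280] [140,280] [140,280]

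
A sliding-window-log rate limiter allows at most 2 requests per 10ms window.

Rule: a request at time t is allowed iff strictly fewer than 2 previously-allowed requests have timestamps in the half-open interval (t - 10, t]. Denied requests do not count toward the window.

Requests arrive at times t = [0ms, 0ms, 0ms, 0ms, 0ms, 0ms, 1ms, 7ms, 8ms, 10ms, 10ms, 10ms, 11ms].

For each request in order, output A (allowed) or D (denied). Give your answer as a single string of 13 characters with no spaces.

Tracking allowed requests in the window:
  req#1 t=0ms: ALLOW
  req#2 t=0ms: ALLOW
  req#3 t=0ms: DENY
  req#4 t=0ms: DENY
  req#5 t=0ms: DENY
  req#6 t=0ms: DENY
  req#7 t=1ms: DENY
  req#8 t=7ms: DENY
  req#9 t=8ms: DENY
  req#10 t=10ms: ALLOW
  req#11 t=10ms: ALLOW
  req#12 t=10ms: DENY
  req#13 t=11ms: DENY

Answer: AADDDDDDDAADD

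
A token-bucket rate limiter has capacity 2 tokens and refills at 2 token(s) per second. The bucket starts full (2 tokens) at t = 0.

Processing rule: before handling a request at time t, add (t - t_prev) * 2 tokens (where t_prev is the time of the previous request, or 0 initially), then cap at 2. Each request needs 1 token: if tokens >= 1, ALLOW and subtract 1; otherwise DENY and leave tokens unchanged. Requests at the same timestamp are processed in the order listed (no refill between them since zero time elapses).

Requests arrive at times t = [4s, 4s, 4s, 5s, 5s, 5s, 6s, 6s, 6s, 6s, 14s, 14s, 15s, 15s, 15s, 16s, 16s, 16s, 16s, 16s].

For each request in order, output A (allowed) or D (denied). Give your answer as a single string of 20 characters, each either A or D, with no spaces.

Answer: AADAADAADDAAAADAADDD

Derivation:
Simulating step by step:
  req#1 t=4s: ALLOW
  req#2 t=4s: ALLOW
  req#3 t=4s: DENY
  req#4 t=5s: ALLOW
  req#5 t=5s: ALLOW
  req#6 t=5s: DENY
  req#7 t=6s: ALLOW
  req#8 t=6s: ALLOW
  req#9 t=6s: DENY
  req#10 t=6s: DENY
  req#11 t=14s: ALLOW
  req#12 t=14s: ALLOW
  req#13 t=15s: ALLOW
  req#14 t=15s: ALLOW
  req#15 t=15s: DENY
  req#16 t=16s: ALLOW
  req#17 t=16s: ALLOW
  req#18 t=16s: DENY
  req#19 t=16s: DENY
  req#20 t=16s: DENY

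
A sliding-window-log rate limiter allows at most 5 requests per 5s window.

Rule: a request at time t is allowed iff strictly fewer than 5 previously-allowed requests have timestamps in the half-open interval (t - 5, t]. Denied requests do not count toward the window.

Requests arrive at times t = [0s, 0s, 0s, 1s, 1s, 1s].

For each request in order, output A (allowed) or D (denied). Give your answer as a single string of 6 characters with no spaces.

Tracking allowed requests in the window:
  req#1 t=0s: ALLOW
  req#2 t=0s: ALLOW
  req#3 t=0s: ALLOW
  req#4 t=1s: ALLOW
  req#5 t=1s: ALLOW
  req#6 t=1s: DENY

Answer: AAAAAD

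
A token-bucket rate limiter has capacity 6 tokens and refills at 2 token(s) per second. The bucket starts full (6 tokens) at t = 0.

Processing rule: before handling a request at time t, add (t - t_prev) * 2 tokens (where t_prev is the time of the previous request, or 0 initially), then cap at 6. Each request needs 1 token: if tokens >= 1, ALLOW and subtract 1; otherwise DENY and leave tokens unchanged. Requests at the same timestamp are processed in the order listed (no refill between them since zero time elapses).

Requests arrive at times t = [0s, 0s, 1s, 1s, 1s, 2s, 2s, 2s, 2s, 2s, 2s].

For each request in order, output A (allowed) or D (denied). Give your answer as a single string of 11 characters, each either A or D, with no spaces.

Simulating step by step:
  req#1 t=0s: ALLOW
  req#2 t=0s: ALLOW
  req#3 t=1s: ALLOW
  req#4 t=1s: ALLOW
  req#5 t=1s: ALLOW
  req#6 t=2s: ALLOW
  req#7 t=2s: ALLOW
  req#8 t=2s: ALLOW
  req#9 t=2s: ALLOW
  req#10 t=2s: ALLOW
  req#11 t=2s: DENY

Answer: AAAAAAAAAAD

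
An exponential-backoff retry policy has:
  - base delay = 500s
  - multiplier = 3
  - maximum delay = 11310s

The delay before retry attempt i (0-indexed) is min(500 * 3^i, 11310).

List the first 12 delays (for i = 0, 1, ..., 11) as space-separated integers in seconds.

Computing each delay:
  i=0: min(500*3^0, 11310) = 500
  i=1: min(500*3^1, 11310) = 1500
  i=2: min(500*3^2, 11310) = 4500
  i=3: min(500*3^3, 11310) = 11310
  i=4: min(500*3^4, 11310) = 11310
  i=5: min(500*3^5, 11310) = 11310
  i=6: min(500*3^6, 11310) = 11310
  i=7: min(500*3^7, 11310) = 11310
  i=8: min(500*3^8, 11310) = 11310
  i=9: min(500*3^9, 11310) = 11310
  i=10: min(500*3^10, 11310) = 11310
  i=11: min(500*3^11, 11310) = 11310

Answer: 500 1500 4500 11310 11310 11310 11310 11310 11310 11310 11310 11310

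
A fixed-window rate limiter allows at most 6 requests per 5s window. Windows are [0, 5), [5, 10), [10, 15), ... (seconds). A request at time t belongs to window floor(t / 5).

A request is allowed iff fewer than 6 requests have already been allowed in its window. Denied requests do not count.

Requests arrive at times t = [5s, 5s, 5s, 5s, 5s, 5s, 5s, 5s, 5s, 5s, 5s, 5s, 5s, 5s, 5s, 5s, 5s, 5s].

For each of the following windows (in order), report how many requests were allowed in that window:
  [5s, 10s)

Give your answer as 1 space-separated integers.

Processing requests:
  req#1 t=5s (window 1): ALLOW
  req#2 t=5s (window 1): ALLOW
  req#3 t=5s (window 1): ALLOW
  req#4 t=5s (window 1): ALLOW
  req#5 t=5s (window 1): ALLOW
  req#6 t=5s (window 1): ALLOW
  req#7 t=5s (window 1): DENY
  req#8 t=5s (window 1): DENY
  req#9 t=5s (window 1): DENY
  req#10 t=5s (window 1): DENY
  req#11 t=5s (window 1): DENY
  req#12 t=5s (window 1): DENY
  req#13 t=5s (window 1): DENY
  req#14 t=5s (window 1): DENY
  req#15 t=5s (window 1): DENY
  req#16 t=5s (window 1): DENY
  req#17 t=5s (window 1): DENY
  req#18 t=5s (window 1): DENY

Allowed counts by window: 6

Answer: 6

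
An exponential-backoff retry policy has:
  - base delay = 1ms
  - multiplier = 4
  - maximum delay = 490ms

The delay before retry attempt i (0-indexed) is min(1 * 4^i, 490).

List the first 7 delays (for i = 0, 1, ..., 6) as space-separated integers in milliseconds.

Answer: 1 4 16 64 256 490 490

Derivation:
Computing each delay:
  i=0: min(1*4^0, 490) = 1
  i=1: min(1*4^1, 490) = 4
  i=2: min(1*4^2, 490) = 16
  i=3: min(1*4^3, 490) = 64
  i=4: min(1*4^4, 490) = 256
  i=5: min(1*4^5, 490) = 490
  i=6: min(1*4^6, 490) = 490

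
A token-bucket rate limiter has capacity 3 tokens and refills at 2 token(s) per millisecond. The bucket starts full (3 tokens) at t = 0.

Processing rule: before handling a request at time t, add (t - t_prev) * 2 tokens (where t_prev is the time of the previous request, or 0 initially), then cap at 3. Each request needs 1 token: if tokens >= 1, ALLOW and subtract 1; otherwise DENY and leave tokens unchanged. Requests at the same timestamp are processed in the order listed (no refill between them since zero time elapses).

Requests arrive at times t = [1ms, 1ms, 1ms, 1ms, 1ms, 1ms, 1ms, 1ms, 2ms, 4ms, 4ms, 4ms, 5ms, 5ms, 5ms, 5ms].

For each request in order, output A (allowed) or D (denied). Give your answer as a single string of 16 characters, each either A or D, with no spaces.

Simulating step by step:
  req#1 t=1ms: ALLOW
  req#2 t=1ms: ALLOW
  req#3 t=1ms: ALLOW
  req#4 t=1ms: DENY
  req#5 t=1ms: DENY
  req#6 t=1ms: DENY
  req#7 t=1ms: DENY
  req#8 t=1ms: DENY
  req#9 t=2ms: ALLOW
  req#10 t=4ms: ALLOW
  req#11 t=4ms: ALLOW
  req#12 t=4ms: ALLOW
  req#13 t=5ms: ALLOW
  req#14 t=5ms: ALLOW
  req#15 t=5ms: DENY
  req#16 t=5ms: DENY

Answer: AAADDDDDAAAAAADD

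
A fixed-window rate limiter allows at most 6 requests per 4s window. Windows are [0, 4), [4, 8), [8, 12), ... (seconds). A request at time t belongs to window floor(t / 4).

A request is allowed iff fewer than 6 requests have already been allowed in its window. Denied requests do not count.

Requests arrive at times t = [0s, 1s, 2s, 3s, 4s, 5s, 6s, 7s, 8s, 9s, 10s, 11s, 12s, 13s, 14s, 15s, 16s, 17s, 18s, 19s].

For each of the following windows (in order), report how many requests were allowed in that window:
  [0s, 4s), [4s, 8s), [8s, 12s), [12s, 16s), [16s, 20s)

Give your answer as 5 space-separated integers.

Processing requests:
  req#1 t=0s (window 0): ALLOW
  req#2 t=1s (window 0): ALLOW
  req#3 t=2s (window 0): ALLOW
  req#4 t=3s (window 0): ALLOW
  req#5 t=4s (window 1): ALLOW
  req#6 t=5s (window 1): ALLOW
  req#7 t=6s (window 1): ALLOW
  req#8 t=7s (window 1): ALLOW
  req#9 t=8s (window 2): ALLOW
  req#10 t=9s (window 2): ALLOW
  req#11 t=10s (window 2): ALLOW
  req#12 t=11s (window 2): ALLOW
  req#13 t=12s (window 3): ALLOW
  req#14 t=13s (window 3): ALLOW
  req#15 t=14s (window 3): ALLOW
  req#16 t=15s (window 3): ALLOW
  req#17 t=16s (window 4): ALLOW
  req#18 t=17s (window 4): ALLOW
  req#19 t=18s (window 4): ALLOW
  req#20 t=19s (window 4): ALLOW

Allowed counts by window: 4 4 4 4 4

Answer: 4 4 4 4 4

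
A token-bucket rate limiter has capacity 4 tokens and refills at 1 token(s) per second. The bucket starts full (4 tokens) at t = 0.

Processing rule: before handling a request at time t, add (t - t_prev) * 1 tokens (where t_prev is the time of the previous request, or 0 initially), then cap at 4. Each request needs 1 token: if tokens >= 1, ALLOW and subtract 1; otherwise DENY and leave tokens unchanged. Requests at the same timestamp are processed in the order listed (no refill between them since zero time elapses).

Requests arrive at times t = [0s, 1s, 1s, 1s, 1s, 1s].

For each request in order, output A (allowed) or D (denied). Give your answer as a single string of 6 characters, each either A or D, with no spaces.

Simulating step by step:
  req#1 t=0s: ALLOW
  req#2 t=1s: ALLOW
  req#3 t=1s: ALLOW
  req#4 t=1s: ALLOW
  req#5 t=1s: ALLOW
  req#6 t=1s: DENY

Answer: AAAAAD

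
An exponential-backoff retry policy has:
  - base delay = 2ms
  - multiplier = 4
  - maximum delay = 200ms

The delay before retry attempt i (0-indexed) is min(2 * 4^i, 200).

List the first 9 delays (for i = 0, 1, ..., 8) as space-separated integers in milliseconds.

Computing each delay:
  i=0: min(2*4^0, 200) = 2
  i=1: min(2*4^1, 200) = 8
  i=2: min(2*4^2, 200) = 32
  i=3: min(2*4^3, 200) = 128
  i=4: min(2*4^4, 200) = 200
  i=5: min(2*4^5, 200) = 200
  i=6: min(2*4^6, 200) = 200
  i=7: min(2*4^7, 200) = 200
  i=8: min(2*4^8, 200) = 200

Answer: 2 8 32 128 200 200 200 200 200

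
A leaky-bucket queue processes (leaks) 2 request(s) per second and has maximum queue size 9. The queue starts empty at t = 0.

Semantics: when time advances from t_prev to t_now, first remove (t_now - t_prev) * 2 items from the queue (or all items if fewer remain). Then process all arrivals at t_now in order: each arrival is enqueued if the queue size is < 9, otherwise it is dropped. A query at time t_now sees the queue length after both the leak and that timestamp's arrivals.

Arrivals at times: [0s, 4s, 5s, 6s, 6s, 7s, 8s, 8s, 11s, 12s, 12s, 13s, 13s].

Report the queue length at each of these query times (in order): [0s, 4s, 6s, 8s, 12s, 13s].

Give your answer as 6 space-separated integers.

Queue lengths at query times:
  query t=0s: backlog = 1
  query t=4s: backlog = 1
  query t=6s: backlog = 2
  query t=8s: backlog = 2
  query t=12s: backlog = 2
  query t=13s: backlog = 2

Answer: 1 1 2 2 2 2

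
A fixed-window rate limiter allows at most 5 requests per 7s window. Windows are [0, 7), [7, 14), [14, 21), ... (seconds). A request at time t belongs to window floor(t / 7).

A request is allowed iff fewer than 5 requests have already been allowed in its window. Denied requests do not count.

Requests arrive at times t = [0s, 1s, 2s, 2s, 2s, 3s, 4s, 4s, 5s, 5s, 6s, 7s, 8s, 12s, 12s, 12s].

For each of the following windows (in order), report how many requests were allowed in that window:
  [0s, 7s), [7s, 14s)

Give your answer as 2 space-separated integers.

Answer: 5 5

Derivation:
Processing requests:
  req#1 t=0s (window 0): ALLOW
  req#2 t=1s (window 0): ALLOW
  req#3 t=2s (window 0): ALLOW
  req#4 t=2s (window 0): ALLOW
  req#5 t=2s (window 0): ALLOW
  req#6 t=3s (window 0): DENY
  req#7 t=4s (window 0): DENY
  req#8 t=4s (window 0): DENY
  req#9 t=5s (window 0): DENY
  req#10 t=5s (window 0): DENY
  req#11 t=6s (window 0): DENY
  req#12 t=7s (window 1): ALLOW
  req#13 t=8s (window 1): ALLOW
  req#14 t=12s (window 1): ALLOW
  req#15 t=12s (window 1): ALLOW
  req#16 t=12s (window 1): ALLOW

Allowed counts by window: 5 5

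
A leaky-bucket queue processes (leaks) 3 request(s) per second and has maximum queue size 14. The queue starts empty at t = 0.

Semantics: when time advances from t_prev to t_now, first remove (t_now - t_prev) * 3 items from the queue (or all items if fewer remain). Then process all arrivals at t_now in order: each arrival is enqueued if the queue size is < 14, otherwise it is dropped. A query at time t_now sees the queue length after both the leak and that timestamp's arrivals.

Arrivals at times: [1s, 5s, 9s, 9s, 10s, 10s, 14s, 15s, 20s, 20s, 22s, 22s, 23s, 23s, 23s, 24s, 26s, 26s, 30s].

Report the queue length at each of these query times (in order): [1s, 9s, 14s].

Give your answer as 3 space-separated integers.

Queue lengths at query times:
  query t=1s: backlog = 1
  query t=9s: backlog = 2
  query t=14s: backlog = 1

Answer: 1 2 1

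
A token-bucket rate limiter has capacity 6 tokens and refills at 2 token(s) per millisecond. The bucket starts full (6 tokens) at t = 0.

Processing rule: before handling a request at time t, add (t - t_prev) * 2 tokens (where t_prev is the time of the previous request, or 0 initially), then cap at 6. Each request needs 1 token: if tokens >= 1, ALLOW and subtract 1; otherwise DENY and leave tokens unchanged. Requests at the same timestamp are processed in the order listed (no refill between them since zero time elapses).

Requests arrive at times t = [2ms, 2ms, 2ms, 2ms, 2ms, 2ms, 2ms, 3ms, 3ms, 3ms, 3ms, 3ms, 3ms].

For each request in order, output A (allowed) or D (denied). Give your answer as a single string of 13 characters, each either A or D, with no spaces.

Simulating step by step:
  req#1 t=2ms: ALLOW
  req#2 t=2ms: ALLOW
  req#3 t=2ms: ALLOW
  req#4 t=2ms: ALLOW
  req#5 t=2ms: ALLOW
  req#6 t=2ms: ALLOW
  req#7 t=2ms: DENY
  req#8 t=3ms: ALLOW
  req#9 t=3ms: ALLOW
  req#10 t=3ms: DENY
  req#11 t=3ms: DENY
  req#12 t=3ms: DENY
  req#13 t=3ms: DENY

Answer: AAAAAADAADDDD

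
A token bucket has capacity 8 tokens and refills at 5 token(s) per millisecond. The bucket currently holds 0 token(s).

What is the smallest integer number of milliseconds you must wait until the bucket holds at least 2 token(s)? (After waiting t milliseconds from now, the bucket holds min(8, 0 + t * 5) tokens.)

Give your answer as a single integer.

Answer: 1

Derivation:
Need 0 + t * 5 >= 2, so t >= 2/5.
Smallest integer t = ceil(2/5) = 1.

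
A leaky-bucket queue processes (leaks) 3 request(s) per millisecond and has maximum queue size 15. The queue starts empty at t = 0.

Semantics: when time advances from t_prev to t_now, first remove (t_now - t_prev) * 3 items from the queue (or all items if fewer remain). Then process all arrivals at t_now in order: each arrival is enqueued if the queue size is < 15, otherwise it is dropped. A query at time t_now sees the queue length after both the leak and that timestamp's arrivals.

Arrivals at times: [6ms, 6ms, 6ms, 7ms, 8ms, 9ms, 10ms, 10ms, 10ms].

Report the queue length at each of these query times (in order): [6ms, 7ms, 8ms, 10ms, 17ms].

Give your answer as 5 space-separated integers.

Queue lengths at query times:
  query t=6ms: backlog = 3
  query t=7ms: backlog = 1
  query t=8ms: backlog = 1
  query t=10ms: backlog = 3
  query t=17ms: backlog = 0

Answer: 3 1 1 3 0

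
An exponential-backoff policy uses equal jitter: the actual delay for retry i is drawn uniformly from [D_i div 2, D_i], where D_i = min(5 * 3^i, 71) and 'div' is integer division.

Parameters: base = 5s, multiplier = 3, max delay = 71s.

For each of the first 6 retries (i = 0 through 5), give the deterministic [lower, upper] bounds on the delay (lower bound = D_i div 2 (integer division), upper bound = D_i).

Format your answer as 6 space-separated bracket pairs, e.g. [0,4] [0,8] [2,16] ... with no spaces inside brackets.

Computing bounds per retry:
  i=0: D_i=min(5*3^0,71)=5, bounds=[2,5]
  i=1: D_i=min(5*3^1,71)=15, bounds=[7,15]
  i=2: D_i=min(5*3^2,71)=45, bounds=[22,45]
  i=3: D_i=min(5*3^3,71)=71, bounds=[35,71]
  i=4: D_i=min(5*3^4,71)=71, bounds=[35,71]
  i=5: D_i=min(5*3^5,71)=71, bounds=[35,71]

Answer: [2,5] [7,15] [22,45] [35,71] [35,71] [35,71]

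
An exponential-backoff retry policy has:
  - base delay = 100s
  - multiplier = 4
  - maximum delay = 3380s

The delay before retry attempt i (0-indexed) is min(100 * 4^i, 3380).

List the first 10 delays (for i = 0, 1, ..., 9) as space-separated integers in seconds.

Computing each delay:
  i=0: min(100*4^0, 3380) = 100
  i=1: min(100*4^1, 3380) = 400
  i=2: min(100*4^2, 3380) = 1600
  i=3: min(100*4^3, 3380) = 3380
  i=4: min(100*4^4, 3380) = 3380
  i=5: min(100*4^5, 3380) = 3380
  i=6: min(100*4^6, 3380) = 3380
  i=7: min(100*4^7, 3380) = 3380
  i=8: min(100*4^8, 3380) = 3380
  i=9: min(100*4^9, 3380) = 3380

Answer: 100 400 1600 3380 3380 3380 3380 3380 3380 3380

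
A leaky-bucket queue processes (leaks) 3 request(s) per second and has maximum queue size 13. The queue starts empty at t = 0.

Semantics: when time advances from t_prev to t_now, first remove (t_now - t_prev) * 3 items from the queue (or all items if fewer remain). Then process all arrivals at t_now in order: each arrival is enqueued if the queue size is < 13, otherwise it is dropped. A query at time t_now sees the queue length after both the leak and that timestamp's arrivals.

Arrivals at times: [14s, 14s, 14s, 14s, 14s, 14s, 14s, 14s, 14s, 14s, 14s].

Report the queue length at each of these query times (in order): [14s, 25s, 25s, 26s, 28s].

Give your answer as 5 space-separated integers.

Queue lengths at query times:
  query t=14s: backlog = 11
  query t=25s: backlog = 0
  query t=25s: backlog = 0
  query t=26s: backlog = 0
  query t=28s: backlog = 0

Answer: 11 0 0 0 0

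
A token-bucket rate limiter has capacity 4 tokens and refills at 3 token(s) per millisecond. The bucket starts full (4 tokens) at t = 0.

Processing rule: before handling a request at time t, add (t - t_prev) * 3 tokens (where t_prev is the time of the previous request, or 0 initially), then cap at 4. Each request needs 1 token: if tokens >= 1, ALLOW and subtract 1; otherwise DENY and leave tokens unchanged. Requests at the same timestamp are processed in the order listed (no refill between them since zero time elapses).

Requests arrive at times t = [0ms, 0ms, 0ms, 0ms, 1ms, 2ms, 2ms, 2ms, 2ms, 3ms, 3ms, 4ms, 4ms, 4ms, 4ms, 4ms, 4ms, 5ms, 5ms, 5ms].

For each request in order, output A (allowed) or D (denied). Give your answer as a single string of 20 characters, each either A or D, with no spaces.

Answer: AAAAAAAAAAAAAAADDAAA

Derivation:
Simulating step by step:
  req#1 t=0ms: ALLOW
  req#2 t=0ms: ALLOW
  req#3 t=0ms: ALLOW
  req#4 t=0ms: ALLOW
  req#5 t=1ms: ALLOW
  req#6 t=2ms: ALLOW
  req#7 t=2ms: ALLOW
  req#8 t=2ms: ALLOW
  req#9 t=2ms: ALLOW
  req#10 t=3ms: ALLOW
  req#11 t=3ms: ALLOW
  req#12 t=4ms: ALLOW
  req#13 t=4ms: ALLOW
  req#14 t=4ms: ALLOW
  req#15 t=4ms: ALLOW
  req#16 t=4ms: DENY
  req#17 t=4ms: DENY
  req#18 t=5ms: ALLOW
  req#19 t=5ms: ALLOW
  req#20 t=5ms: ALLOW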